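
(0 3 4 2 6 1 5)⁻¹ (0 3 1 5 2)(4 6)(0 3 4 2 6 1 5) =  (0 6 3 4 5)(1 2)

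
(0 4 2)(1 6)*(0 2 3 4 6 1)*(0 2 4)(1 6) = (0 1 6 2 4 3)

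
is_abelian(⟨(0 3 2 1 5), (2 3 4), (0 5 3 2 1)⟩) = no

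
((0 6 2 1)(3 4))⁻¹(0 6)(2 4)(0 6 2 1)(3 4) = (1 3)(2 6)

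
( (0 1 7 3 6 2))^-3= (0 3)(1 6)(2 7)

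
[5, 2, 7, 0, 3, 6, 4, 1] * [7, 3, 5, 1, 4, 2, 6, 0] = [2, 5, 0, 7, 1, 6, 4, 3]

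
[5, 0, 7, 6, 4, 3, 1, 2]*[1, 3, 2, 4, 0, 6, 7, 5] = [6, 1, 5, 7, 0, 4, 3, 2]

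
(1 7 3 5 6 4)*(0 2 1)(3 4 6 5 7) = (0 2 1 3 7 4)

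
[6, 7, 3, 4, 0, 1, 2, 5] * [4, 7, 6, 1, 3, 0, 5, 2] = [5, 2, 1, 3, 4, 7, 6, 0]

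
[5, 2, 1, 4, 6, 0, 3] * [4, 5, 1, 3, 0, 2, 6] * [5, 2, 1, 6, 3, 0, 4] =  [1, 2, 0, 5, 4, 3, 6]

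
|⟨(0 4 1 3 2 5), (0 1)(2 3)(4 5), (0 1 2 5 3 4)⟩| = 720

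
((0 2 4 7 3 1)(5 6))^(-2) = (0 3 4)(1 7 2)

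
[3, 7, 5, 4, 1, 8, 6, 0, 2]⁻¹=[7, 4, 8, 0, 3, 2, 6, 1, 5]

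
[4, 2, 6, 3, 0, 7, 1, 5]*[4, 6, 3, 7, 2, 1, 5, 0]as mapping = [0→2, 1→3, 2→5, 3→7, 4→4, 5→0, 6→6, 7→1]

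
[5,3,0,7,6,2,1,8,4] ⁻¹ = [2,6,5,1,8,0,4,3,7] 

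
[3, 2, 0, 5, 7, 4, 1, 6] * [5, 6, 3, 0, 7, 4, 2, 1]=[0, 3, 5, 4, 1, 7, 6, 2]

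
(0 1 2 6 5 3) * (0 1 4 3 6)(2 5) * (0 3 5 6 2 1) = (0 4 5 2 3)(1 6)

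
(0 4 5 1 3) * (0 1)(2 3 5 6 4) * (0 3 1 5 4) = (0 2 1 4 6)(3 5)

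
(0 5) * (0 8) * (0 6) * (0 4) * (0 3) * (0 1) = (0 5 8 6 4 3 1)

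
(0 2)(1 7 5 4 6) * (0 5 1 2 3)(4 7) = (0 3)(1 4 6 2 5 7)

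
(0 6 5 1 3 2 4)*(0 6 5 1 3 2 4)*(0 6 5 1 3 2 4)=(0 1 4 5 2 6 3)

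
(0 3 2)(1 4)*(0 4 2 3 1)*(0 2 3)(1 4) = (0 4 2 1 3)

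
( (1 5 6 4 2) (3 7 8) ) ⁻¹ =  (1 2 4 6 5) (3 8 7) 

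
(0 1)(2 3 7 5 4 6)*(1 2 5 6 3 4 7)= (0 2 4 3 1)(5 7 6)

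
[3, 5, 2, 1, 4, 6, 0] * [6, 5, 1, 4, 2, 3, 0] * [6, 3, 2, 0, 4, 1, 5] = [4, 0, 3, 1, 2, 6, 5]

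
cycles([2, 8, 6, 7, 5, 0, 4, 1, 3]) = (0 2 6 4 5)(1 8 3 7)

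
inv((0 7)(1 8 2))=(0 7)(1 2 8)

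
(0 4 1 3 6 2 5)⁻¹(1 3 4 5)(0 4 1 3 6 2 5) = (0 3 6 1)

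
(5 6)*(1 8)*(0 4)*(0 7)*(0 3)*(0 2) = (0 4 7 3 2)(1 8)(5 6)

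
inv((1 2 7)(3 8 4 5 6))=(1 7 2)(3 6 5 4 8)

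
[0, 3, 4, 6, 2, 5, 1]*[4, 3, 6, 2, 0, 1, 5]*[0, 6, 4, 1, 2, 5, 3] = [2, 4, 0, 5, 3, 6, 1]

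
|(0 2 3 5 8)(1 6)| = 10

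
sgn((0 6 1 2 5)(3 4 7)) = 1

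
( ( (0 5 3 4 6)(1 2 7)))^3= (0 4 5 6 3)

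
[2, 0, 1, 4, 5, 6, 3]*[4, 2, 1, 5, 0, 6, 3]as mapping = [0→1, 1→4, 2→2, 3→0, 4→6, 5→3, 6→5]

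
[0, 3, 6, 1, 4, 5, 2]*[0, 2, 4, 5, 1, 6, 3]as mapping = [0→0, 1→5, 2→3, 3→2, 4→1, 5→6, 6→4]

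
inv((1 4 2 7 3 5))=(1 5 3 7 2 4)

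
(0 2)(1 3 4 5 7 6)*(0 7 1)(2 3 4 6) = (0 3 6)(1 4 5)(2 7)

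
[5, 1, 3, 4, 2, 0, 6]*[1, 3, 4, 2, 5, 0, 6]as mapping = [0→0, 1→3, 2→2, 3→5, 4→4, 5→1, 6→6]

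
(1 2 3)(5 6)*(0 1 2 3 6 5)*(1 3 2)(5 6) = (0 3 1 2 5 6)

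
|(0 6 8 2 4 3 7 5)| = 8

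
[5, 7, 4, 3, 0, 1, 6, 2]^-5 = [5, 7, 4, 3, 0, 1, 6, 2]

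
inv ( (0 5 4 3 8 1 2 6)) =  (0 6 2 1 8 3 4 5)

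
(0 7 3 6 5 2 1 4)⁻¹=(0 4 1 2 5 6 3 7)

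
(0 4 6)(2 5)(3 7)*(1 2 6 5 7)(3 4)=(0 3 1 2 7 4 5 6)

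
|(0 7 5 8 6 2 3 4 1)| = 9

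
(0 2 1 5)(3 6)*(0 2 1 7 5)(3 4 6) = (0 1)(2 7 5)(4 6)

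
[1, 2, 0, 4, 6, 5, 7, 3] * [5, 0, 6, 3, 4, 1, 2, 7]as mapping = [0→0, 1→6, 2→5, 3→4, 4→2, 5→1, 6→7, 7→3]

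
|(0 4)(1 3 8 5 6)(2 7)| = 10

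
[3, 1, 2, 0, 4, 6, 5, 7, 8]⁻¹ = [3, 1, 2, 0, 4, 6, 5, 7, 8]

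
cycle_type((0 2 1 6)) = 4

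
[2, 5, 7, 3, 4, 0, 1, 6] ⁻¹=[5, 6, 0, 3, 4, 1, 7, 2] 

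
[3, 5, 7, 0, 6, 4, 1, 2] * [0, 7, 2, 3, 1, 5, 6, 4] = [3, 5, 4, 0, 6, 1, 7, 2]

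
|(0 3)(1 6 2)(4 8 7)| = 6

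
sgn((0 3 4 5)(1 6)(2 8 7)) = 1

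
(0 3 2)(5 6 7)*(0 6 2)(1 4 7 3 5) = (0 5 2 6 3)(1 4 7)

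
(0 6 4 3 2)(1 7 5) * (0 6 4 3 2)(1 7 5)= (0 4 2 6 3)(1 5 7)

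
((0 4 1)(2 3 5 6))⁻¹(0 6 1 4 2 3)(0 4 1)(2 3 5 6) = (0 1 3 5 4 2)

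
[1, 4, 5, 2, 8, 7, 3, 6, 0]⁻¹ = [8, 0, 3, 6, 1, 2, 7, 5, 4]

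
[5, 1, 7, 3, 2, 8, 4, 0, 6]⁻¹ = [7, 1, 4, 3, 6, 0, 8, 2, 5]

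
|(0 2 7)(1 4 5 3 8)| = 15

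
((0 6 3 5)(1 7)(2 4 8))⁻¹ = (0 5 3 6)(1 7)(2 8 4)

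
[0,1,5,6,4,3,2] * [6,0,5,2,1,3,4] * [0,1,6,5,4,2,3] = [3,0,5,4,1,6,2]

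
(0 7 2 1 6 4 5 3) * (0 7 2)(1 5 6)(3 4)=(0 2 5 4 6 3 7)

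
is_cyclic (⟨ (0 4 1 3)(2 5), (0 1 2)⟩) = no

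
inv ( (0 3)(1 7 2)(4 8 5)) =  (0 3)(1 2 7)(4 5 8)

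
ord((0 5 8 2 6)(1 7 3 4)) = 20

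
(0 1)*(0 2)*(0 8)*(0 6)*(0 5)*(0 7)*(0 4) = (0 1 2 8 6 5 7 4)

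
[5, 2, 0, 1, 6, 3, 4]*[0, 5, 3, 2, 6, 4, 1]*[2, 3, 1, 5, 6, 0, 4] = [6, 5, 2, 0, 3, 1, 4]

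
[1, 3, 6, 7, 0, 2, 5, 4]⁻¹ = [4, 0, 5, 1, 7, 6, 2, 3]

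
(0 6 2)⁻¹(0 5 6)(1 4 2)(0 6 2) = (0 1 4)(2 6 5)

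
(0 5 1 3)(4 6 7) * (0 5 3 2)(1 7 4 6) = (0 3 5 7 6 4 1 2)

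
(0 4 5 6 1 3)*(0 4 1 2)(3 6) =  (0 1 6 2)(3 4 5)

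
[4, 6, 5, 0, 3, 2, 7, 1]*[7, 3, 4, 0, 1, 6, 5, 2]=[1, 5, 6, 7, 0, 4, 2, 3]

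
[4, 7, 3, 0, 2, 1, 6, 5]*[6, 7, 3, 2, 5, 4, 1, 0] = [5, 0, 2, 6, 3, 7, 1, 4]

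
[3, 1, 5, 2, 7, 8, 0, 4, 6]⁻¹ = [6, 1, 3, 0, 7, 2, 8, 4, 5]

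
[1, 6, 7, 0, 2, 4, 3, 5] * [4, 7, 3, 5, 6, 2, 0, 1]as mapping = [0→7, 1→0, 2→1, 3→4, 4→3, 5→6, 6→5, 7→2]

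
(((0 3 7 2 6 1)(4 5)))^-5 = (0 3 7 2 6 1)(4 5)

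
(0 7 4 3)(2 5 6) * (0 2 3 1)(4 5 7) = (0 4 1)(2 7 5 6 3)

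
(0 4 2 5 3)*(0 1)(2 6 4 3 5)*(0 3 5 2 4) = (0 5 2 4 6)(1 3)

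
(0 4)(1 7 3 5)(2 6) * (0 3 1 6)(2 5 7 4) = (0 2)(1 4 3 7)(5 6)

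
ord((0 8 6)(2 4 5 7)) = 12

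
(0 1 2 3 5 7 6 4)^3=(0 3 6 1 5 4 2 7)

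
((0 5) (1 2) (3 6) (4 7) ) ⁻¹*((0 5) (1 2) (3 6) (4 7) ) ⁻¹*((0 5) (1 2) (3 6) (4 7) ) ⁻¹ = (0 5) (1 2) (3 6) (4 7) 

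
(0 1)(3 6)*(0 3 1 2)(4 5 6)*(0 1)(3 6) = (0 2 1 6)(3 4 5)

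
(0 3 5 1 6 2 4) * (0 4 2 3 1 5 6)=(0 1)(3 6)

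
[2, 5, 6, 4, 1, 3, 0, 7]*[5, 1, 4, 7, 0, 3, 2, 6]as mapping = [0→4, 1→3, 2→2, 3→0, 4→1, 5→7, 6→5, 7→6]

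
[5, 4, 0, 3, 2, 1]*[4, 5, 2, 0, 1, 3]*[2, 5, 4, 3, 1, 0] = [3, 5, 1, 2, 4, 0]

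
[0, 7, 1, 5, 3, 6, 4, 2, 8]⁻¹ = [0, 2, 7, 4, 6, 3, 5, 1, 8]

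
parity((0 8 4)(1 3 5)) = even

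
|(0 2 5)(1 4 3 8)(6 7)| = 12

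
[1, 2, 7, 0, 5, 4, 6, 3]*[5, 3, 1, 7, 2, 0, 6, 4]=[3, 1, 4, 5, 0, 2, 6, 7]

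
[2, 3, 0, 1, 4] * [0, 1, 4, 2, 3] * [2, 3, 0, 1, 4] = [4, 0, 2, 3, 1]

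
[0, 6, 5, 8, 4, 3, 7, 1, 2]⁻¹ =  [0, 7, 8, 5, 4, 2, 1, 6, 3]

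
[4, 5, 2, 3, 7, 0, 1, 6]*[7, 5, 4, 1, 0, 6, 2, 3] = [0, 6, 4, 1, 3, 7, 5, 2]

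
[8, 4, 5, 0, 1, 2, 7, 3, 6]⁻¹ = [3, 4, 5, 7, 1, 2, 8, 6, 0]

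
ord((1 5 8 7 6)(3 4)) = 10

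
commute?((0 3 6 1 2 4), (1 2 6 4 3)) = no:(0 3 6 1 2 4) * (1 2 6 4 3) = (0 1 6 2 3 4), (1 2 6 4 3) * (0 3 6 1 2 4) = (0 3 2 1 4 6)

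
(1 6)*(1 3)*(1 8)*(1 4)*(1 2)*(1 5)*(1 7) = (1 6 3 8 4 2 5 7)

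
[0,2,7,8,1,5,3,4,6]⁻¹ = [0,4,1,6,7,5,8,2,3]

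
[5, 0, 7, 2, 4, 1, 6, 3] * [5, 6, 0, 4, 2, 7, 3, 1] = [7, 5, 1, 0, 2, 6, 3, 4]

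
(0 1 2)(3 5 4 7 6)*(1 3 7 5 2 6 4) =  (0 3 2)(1 6 7 4 5)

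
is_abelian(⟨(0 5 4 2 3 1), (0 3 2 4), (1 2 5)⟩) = no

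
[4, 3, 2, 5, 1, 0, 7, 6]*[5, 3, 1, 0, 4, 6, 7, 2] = [4, 0, 1, 6, 3, 5, 2, 7]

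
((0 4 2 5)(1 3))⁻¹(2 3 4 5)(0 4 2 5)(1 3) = (0 5 1 2)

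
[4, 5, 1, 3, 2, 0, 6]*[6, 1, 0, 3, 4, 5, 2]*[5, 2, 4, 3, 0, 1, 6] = [0, 1, 2, 3, 5, 6, 4]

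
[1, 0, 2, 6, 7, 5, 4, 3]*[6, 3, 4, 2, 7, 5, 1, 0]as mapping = [0→3, 1→6, 2→4, 3→1, 4→0, 5→5, 6→7, 7→2]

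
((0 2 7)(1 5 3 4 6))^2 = (0 7 2)(1 3 6 5 4)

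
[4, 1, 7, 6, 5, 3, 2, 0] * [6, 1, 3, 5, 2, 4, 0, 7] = [2, 1, 7, 0, 4, 5, 3, 6]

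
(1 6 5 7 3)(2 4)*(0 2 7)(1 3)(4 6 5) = (0 2 6 4 7 1 5)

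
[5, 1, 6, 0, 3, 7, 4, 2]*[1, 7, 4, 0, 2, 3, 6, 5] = [3, 7, 6, 1, 0, 5, 2, 4]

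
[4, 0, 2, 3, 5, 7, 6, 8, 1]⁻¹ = [1, 8, 2, 3, 0, 4, 6, 5, 7]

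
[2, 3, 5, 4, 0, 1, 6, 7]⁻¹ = [4, 5, 0, 1, 3, 2, 6, 7]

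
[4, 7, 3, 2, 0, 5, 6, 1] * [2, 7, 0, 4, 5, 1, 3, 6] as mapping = [0→5, 1→6, 2→4, 3→0, 4→2, 5→1, 6→3, 7→7] 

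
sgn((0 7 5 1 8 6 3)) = 1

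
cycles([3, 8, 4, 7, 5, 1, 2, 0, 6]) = (0 3 7)(1 8 6 2 4 5)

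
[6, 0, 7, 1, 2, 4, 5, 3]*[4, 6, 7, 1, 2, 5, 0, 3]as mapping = [0→0, 1→4, 2→3, 3→6, 4→7, 5→2, 6→5, 7→1]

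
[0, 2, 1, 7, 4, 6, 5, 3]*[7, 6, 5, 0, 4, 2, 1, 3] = [7, 5, 6, 3, 4, 1, 2, 0]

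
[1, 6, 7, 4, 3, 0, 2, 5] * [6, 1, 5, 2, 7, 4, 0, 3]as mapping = [0→1, 1→0, 2→3, 3→7, 4→2, 5→6, 6→5, 7→4]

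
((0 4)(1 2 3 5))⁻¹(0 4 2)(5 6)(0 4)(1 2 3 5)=(0 3 4)(1 6)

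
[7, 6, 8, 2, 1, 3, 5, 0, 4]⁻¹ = [7, 4, 3, 5, 8, 6, 1, 0, 2]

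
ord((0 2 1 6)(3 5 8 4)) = 4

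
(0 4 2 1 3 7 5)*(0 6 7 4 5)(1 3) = (0 5 6 7)(2 3 4)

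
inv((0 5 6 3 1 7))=(0 7 1 3 6 5)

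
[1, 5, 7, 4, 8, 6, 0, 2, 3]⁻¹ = [6, 0, 7, 8, 3, 1, 5, 2, 4]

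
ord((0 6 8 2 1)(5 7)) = 10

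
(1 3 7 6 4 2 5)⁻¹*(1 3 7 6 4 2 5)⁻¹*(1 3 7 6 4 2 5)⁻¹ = (1 4 3 2 7 5 6)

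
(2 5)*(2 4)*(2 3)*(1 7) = (1 7)(2 5 4 3)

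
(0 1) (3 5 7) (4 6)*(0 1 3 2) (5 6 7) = (0 3 6 4 7 2) 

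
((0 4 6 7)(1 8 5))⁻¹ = (0 7 6 4)(1 5 8)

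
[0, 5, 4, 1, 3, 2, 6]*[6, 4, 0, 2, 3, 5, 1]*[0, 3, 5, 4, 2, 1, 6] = [6, 1, 4, 2, 5, 0, 3]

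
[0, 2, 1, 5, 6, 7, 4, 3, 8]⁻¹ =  [0, 2, 1, 7, 6, 3, 4, 5, 8]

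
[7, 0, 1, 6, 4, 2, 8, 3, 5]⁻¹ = [1, 2, 5, 7, 4, 8, 3, 0, 6]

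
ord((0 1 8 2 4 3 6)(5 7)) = 14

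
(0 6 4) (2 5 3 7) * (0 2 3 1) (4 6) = (0 4 2 5 1) (3 7) 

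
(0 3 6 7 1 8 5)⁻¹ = (0 5 8 1 7 6 3)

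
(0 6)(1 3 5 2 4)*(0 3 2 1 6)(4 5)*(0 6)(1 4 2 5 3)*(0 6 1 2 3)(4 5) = (0 1 4 6 2)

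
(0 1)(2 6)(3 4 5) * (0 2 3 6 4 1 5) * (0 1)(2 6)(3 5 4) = (0 4 1 6 5 2 3)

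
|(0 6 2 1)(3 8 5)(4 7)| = 12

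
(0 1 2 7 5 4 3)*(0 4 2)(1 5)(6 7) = (0 5 2 6 7 1)(3 4)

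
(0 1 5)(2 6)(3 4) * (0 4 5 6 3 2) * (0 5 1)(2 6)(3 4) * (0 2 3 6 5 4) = (0 2)(1 3)(4 5 6)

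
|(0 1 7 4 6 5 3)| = 7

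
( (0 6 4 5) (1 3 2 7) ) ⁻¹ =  (0 5 4 6) (1 7 2 3) 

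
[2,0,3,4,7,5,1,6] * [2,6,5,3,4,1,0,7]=[5,2,3,4,7,1,6,0]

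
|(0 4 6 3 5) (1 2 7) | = 15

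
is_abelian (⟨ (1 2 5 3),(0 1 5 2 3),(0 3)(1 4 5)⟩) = no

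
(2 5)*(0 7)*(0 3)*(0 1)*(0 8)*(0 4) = (0 7 3 1 8 4)(2 5)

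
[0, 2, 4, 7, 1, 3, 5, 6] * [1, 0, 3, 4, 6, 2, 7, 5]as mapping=[0→1, 1→3, 2→6, 3→5, 4→0, 5→4, 6→2, 7→7]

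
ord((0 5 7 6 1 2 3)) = 7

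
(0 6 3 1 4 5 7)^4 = (0 4 6 5 3 7 1)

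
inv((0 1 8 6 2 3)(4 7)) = (0 3 2 6 8 1)(4 7)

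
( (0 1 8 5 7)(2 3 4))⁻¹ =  (0 7 5 8 1)(2 4 3)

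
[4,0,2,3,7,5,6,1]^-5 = [1,7,2,3,0,5,6,4]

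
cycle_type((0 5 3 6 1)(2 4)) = 2.5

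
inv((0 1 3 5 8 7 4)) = (0 4 7 8 5 3 1)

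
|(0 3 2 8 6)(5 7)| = 10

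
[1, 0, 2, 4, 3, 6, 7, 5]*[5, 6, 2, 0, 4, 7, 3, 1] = [6, 5, 2, 4, 0, 3, 1, 7]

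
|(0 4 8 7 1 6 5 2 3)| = 9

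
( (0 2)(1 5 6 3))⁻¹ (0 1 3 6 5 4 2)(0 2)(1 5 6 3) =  (0 2 5 1 3 6 4)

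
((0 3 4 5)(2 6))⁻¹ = (0 5 4 3)(2 6)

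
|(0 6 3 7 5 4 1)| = 7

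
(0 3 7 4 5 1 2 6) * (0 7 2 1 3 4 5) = (0 4)(2 6 7 5 3)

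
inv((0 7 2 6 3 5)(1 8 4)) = (0 5 3 6 2 7)(1 4 8)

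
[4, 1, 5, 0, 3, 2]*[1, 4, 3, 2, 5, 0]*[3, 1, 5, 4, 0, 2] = [2, 0, 3, 1, 5, 4]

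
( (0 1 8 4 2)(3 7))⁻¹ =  (0 2 4 8 1)(3 7)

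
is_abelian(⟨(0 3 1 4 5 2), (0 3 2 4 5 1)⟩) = no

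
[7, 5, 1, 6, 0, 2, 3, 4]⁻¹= [4, 2, 5, 6, 7, 1, 3, 0]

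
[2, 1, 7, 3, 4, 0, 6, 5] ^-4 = [0, 1, 2, 3, 4, 5, 6, 7] 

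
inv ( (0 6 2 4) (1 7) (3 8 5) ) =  (0 4 2 6) (1 7) (3 5 8) 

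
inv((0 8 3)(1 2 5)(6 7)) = (0 3 8)(1 5 2)(6 7)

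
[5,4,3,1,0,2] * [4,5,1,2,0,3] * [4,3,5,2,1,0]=[2,4,5,0,1,3] 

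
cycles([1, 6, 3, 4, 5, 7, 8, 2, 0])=(0 1 6 8)(2 3 4 5 7)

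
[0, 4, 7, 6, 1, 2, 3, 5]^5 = [0, 4, 5, 6, 1, 7, 3, 2]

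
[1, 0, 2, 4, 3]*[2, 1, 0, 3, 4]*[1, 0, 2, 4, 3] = [0, 2, 1, 3, 4]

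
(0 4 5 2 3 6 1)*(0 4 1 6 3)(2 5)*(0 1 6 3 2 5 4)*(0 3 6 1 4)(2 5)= (0 1 3 5)(2 4)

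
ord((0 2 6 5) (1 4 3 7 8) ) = 20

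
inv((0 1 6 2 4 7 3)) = (0 3 7 4 2 6 1)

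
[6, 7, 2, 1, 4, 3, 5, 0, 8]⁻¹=[7, 3, 2, 5, 4, 6, 0, 1, 8]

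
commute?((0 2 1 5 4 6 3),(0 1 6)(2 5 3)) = no:(0 2 1 5 4 6 3)*(0 1 6)(2 5 3) = (0 5 4)(1 3)(2 6),(0 1 6)(2 5 3)*(0 2 1 5 4 6 3) = (0 5)(1 3)(2 4 6)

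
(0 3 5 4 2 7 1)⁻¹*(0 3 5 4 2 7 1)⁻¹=(0 7 4 3 1 2 5)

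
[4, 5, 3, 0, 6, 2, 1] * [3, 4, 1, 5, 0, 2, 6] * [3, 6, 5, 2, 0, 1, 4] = [3, 5, 1, 2, 4, 6, 0]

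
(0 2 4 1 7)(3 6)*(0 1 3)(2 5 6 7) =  (0 5 6)(1 2 4 3 7)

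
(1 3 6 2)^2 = (1 6)(2 3)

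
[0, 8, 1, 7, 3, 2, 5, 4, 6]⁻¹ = [0, 2, 5, 4, 7, 6, 8, 3, 1]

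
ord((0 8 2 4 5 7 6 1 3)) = 9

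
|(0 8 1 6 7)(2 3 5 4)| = 20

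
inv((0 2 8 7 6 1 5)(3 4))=(0 5 1 6 7 8 2)(3 4)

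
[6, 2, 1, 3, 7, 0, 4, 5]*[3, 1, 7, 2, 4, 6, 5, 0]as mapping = [0→5, 1→7, 2→1, 3→2, 4→0, 5→3, 6→4, 7→6]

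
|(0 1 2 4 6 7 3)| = 7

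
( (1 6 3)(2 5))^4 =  (1 6 3)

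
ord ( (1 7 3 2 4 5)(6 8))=6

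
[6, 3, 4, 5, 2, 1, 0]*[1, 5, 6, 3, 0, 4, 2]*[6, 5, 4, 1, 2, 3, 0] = [4, 1, 6, 2, 0, 3, 5]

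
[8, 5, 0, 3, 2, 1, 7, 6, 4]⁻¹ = [2, 5, 4, 3, 8, 1, 7, 6, 0]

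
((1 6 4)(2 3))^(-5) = (1 6 4)(2 3)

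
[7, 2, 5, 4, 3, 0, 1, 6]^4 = [2, 7, 6, 3, 4, 1, 0, 5]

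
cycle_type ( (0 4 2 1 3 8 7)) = 7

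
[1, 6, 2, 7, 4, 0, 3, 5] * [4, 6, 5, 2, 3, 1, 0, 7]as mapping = [0→6, 1→0, 2→5, 3→7, 4→3, 5→4, 6→2, 7→1]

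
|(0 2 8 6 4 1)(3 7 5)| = 6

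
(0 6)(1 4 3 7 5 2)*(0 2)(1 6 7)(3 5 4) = (0 7 4 5)(1 3)(2 6)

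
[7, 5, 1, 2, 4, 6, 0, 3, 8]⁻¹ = [6, 2, 3, 7, 4, 1, 5, 0, 8]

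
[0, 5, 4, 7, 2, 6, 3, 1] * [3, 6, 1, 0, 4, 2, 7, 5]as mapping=[0→3, 1→2, 2→4, 3→5, 4→1, 5→7, 6→0, 7→6]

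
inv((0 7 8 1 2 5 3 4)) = (0 4 3 5 2 1 8 7)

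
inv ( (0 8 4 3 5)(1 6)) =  (0 5 3 4 8)(1 6)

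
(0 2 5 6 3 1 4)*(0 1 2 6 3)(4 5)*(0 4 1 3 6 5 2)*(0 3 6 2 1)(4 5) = (0 4 6 5 2)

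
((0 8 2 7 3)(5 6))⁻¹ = (0 3 7 2 8)(5 6)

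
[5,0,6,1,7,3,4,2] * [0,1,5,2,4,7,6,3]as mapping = [0→7,1→0,2→6,3→1,4→3,5→2,6→4,7→5]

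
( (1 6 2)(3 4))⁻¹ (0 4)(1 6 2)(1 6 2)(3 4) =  (0 3)(1 6 2)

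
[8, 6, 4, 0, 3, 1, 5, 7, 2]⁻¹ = [3, 5, 8, 4, 2, 6, 1, 7, 0]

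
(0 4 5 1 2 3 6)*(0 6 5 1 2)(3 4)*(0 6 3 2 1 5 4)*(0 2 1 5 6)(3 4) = (0 1)(4 6)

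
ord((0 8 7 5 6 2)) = 6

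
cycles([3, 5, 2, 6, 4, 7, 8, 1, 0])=(0 3 6 8)(1 5 7)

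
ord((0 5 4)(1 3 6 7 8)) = 15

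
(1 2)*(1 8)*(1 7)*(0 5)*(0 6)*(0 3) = (0 5 6 3)(1 2 8 7)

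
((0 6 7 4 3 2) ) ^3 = (0 4) (2 7) (3 6) 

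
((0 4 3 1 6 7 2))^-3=(0 6 4 7 3 2 1)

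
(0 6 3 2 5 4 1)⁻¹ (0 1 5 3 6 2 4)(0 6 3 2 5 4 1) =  (0 4 2 3 5 1 6)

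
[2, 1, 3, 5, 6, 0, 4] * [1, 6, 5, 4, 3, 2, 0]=[5, 6, 4, 2, 0, 1, 3]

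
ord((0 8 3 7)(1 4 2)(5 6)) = 12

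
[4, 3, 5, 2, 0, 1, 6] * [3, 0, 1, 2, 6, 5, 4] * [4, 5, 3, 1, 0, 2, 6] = [6, 3, 2, 5, 1, 4, 0]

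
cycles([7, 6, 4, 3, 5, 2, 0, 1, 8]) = (0 7 1 6)(2 4 5)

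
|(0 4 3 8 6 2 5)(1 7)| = 14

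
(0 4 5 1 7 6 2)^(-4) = (0 1 2 5 6 4 7)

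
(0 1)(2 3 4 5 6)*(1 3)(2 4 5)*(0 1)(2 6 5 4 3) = (0 2)(3 4 6)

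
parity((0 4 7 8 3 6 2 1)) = odd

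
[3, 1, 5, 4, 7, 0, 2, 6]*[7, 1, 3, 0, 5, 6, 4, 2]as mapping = [0→0, 1→1, 2→6, 3→5, 4→2, 5→7, 6→3, 7→4]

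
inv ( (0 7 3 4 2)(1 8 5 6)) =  (0 2 4 3 7)(1 6 5 8)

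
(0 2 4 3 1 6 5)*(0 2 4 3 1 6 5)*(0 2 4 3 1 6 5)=(0 3 5 4 6 2 1)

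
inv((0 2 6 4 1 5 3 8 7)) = (0 7 8 3 5 1 4 6 2)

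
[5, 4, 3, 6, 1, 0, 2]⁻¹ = [5, 4, 6, 2, 1, 0, 3]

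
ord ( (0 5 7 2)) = 4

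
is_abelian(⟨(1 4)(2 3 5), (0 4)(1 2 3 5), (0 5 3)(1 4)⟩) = no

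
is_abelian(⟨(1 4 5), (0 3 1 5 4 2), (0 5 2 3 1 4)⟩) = no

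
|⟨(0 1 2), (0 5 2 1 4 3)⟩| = 720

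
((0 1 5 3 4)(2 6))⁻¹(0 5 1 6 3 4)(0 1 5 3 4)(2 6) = (0 1 3 5 2 4)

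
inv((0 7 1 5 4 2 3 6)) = (0 6 3 2 4 5 1 7)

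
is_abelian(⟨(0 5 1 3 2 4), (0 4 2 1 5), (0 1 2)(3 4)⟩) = no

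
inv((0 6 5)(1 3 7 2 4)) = (0 5 6)(1 4 2 7 3)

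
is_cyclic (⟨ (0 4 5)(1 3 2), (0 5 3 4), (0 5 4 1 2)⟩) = no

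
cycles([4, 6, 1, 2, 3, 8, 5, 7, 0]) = (0 4 3 2 1 6 5 8)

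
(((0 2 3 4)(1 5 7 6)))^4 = ()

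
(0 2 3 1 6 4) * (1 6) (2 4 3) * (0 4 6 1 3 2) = (0 6 2) (1 3) 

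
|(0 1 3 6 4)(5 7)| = 10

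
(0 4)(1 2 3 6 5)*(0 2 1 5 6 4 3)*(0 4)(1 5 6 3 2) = (0 2 4 1 5 6 3)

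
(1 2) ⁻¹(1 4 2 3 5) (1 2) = (1 3 5 2 4) 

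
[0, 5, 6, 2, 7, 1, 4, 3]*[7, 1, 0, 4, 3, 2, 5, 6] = [7, 2, 5, 0, 6, 1, 3, 4]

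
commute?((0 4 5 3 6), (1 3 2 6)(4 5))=no:(0 4 5 3 6)*(1 3 2 6)(4 5)=(0 5 2 6)(1 3), (1 3 2 6)(4 5)*(0 4 5 3 6)=(0 4 3 2)(1 6)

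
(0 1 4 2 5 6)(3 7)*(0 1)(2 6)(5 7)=(1 4 6)(2 7 3 5)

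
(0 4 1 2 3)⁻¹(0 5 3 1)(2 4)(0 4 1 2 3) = (0 2 4 5)(1 3)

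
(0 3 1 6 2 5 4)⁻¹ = (0 4 5 2 6 1 3)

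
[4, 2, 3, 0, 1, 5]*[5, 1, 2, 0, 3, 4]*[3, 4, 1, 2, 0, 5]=[2, 1, 3, 5, 4, 0]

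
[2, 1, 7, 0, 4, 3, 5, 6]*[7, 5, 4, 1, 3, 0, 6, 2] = [4, 5, 2, 7, 3, 1, 0, 6] 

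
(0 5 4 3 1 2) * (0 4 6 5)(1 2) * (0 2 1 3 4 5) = (0 2 5 6)(1 3)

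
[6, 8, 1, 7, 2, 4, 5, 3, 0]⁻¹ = [8, 2, 4, 7, 5, 6, 0, 3, 1]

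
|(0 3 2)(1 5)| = 6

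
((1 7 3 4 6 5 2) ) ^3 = (1 4 2 3 5 7 6) 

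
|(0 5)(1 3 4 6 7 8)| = 6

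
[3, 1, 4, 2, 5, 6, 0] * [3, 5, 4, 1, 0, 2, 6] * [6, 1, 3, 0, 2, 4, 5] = [1, 4, 6, 2, 3, 5, 0]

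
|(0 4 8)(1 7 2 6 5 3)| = 6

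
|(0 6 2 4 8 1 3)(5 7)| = 14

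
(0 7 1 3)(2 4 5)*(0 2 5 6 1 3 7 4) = (0 4 6 1 7 3 2)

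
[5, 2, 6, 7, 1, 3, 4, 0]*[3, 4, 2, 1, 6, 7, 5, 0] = [7, 2, 5, 0, 4, 1, 6, 3]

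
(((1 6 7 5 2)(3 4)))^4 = (1 2 5 7 6)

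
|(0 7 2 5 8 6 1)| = 7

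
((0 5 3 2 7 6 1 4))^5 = (0 6 3 4 7 5 1 2)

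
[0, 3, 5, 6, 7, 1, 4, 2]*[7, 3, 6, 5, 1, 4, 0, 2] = [7, 5, 4, 0, 2, 3, 1, 6]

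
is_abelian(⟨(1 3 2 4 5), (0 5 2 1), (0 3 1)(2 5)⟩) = no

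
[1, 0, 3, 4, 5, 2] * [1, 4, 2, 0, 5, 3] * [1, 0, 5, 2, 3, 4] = [3, 0, 1, 4, 2, 5]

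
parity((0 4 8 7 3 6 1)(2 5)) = odd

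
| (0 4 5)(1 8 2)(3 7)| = 6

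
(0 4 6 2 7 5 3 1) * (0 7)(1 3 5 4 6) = (0 6 2)(1 7 4)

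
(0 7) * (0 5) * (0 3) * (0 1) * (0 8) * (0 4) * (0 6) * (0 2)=(0 7 5 3 1 8 4 6 2)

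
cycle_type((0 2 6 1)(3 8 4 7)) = 4^2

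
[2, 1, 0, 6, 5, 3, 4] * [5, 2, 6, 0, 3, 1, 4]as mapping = [0→6, 1→2, 2→5, 3→4, 4→1, 5→0, 6→3]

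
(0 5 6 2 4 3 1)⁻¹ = (0 1 3 4 2 6 5)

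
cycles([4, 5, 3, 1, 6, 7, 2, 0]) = (0 4 6 2 3 1 5 7)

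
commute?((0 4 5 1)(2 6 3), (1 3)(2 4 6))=no:(0 4 5 1)(2 6 3)*(1 3)(2 4 6)=(0 6 1)(3 4 5), (1 3)(2 4 6)*(0 4 5 1)(2 6 3)=(0 4 3)(1 2 5)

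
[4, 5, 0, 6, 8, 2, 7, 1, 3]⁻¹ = [2, 7, 5, 8, 0, 1, 3, 6, 4]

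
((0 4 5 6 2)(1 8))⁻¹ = (0 2 6 5 4)(1 8)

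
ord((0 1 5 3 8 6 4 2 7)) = 9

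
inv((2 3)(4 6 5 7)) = (2 3)(4 7 5 6)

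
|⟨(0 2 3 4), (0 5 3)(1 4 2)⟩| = 120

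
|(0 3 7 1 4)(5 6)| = 10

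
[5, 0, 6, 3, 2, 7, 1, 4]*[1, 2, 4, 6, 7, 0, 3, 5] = [0, 1, 3, 6, 4, 5, 2, 7]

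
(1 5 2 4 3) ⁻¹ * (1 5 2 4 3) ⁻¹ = (1 4 5 3 2) 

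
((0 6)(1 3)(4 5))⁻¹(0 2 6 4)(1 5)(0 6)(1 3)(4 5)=(0 5 6 2)(3 4)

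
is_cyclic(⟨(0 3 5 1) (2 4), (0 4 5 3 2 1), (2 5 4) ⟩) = no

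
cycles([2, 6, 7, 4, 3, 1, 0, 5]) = (0 2 7 5 1 6)(3 4)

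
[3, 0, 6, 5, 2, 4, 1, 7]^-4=[4, 5, 0, 2, 1, 6, 3, 7]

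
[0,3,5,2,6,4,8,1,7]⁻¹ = [0,7,3,1,5,2,4,8,6]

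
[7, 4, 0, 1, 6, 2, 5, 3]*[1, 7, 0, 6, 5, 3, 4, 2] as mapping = [0→2, 1→5, 2→1, 3→7, 4→4, 5→0, 6→3, 7→6] 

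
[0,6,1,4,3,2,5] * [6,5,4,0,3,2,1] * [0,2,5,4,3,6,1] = [1,2,6,4,0,3,5]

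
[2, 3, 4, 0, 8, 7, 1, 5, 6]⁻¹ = [3, 6, 0, 1, 2, 7, 8, 5, 4]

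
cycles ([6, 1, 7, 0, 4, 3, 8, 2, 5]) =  (0 6 8 5 3)(2 7)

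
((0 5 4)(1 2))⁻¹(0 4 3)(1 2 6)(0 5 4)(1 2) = (0 3 5)(1 6 2)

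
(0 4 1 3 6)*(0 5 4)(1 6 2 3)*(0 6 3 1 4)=(0 6 5)(1 4 3 2)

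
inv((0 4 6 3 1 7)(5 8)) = (0 7 1 3 6 4)(5 8)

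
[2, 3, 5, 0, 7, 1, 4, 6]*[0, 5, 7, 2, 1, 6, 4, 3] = [7, 2, 6, 0, 3, 5, 1, 4]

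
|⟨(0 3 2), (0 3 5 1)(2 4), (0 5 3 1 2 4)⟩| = 720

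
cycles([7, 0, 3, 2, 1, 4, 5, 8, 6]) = (0 7 8 6 5 4 1)(2 3)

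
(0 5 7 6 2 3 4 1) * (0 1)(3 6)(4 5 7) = (0 7 3 5 4)(2 6)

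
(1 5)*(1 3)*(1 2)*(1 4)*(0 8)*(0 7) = (0 8 7)(1 5 3 2 4)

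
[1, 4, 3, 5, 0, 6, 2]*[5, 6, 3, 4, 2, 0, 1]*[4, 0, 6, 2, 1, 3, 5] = [5, 6, 1, 4, 3, 0, 2]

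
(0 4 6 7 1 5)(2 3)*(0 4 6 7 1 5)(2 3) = (0 6 1)(4 7 5)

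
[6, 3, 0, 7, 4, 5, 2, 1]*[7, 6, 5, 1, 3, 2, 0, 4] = [0, 1, 7, 4, 3, 2, 5, 6]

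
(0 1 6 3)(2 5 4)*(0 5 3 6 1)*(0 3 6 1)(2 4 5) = (0 3 2 6 1)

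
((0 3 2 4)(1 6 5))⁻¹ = (0 4 2 3)(1 5 6)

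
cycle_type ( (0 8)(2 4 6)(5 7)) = 2^2.3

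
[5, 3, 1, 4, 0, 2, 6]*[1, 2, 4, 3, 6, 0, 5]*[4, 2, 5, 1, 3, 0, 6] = [4, 1, 5, 6, 2, 3, 0]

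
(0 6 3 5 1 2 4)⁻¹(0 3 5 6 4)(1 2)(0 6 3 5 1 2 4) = (0 6 5 1 3)(2 4)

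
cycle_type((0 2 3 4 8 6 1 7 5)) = 9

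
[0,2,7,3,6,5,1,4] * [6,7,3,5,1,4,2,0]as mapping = [0→6,1→3,2→0,3→5,4→2,5→4,6→7,7→1]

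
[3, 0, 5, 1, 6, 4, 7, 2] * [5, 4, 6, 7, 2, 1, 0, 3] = [7, 5, 1, 4, 0, 2, 3, 6]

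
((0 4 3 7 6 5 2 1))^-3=(0 5 3 1 6 4 2 7)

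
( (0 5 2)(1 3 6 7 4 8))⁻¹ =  (0 2 5)(1 8 4 7 6 3)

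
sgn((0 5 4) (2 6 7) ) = 1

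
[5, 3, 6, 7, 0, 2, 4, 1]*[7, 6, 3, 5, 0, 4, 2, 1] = [4, 5, 2, 1, 7, 3, 0, 6]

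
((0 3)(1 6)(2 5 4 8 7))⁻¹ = (0 3)(1 6)(2 7 8 4 5)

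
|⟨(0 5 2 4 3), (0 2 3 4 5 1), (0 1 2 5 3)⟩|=720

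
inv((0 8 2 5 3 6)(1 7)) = (0 6 3 5 2 8)(1 7)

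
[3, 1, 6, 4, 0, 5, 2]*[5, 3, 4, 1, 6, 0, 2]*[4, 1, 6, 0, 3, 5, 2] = [1, 0, 6, 2, 5, 4, 3]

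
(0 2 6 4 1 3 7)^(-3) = (0 1 2 3 6 7 4)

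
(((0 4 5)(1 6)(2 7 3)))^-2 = (0 4 5)(2 7 3)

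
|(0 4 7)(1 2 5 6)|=12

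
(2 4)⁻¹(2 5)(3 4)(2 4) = (2 3)(4 5)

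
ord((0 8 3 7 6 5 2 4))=8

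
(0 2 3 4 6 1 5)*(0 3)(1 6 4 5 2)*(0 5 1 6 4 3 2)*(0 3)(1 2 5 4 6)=(0 1 3 2 4)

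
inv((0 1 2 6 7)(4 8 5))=(0 7 6 2 1)(4 5 8)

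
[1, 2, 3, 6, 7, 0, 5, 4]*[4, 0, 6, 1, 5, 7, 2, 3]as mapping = [0→0, 1→6, 2→1, 3→2, 4→3, 5→4, 6→7, 7→5]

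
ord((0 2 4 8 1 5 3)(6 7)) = 14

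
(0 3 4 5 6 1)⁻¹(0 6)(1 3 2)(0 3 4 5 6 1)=(0 4 2)(1 3)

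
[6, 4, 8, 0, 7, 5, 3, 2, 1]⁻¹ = [3, 8, 7, 6, 1, 5, 0, 4, 2]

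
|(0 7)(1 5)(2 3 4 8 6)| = 10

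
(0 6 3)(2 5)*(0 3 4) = (0 6 4)(2 5)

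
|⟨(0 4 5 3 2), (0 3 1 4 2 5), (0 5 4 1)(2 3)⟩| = 720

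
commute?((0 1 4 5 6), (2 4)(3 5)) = no:(0 1 4 5 6)*(2 4)(3 5) = (0 1 2 4 3 5 6), (2 4)(3 5)*(0 1 4 5 6) = (0 1 4 2 5 3 6)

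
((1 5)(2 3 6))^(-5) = (1 5)(2 3 6)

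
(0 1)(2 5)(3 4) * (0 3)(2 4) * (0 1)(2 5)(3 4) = (1 4)(3 5)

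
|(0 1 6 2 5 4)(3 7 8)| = 6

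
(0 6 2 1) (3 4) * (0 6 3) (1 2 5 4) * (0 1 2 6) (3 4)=(0 4 1) (2 6 5 3) 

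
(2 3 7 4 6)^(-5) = ()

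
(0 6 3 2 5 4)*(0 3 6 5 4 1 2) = (0 5 1 2 4 3)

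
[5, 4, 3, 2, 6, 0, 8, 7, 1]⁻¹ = [5, 8, 3, 2, 1, 0, 4, 7, 6]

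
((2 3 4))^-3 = ()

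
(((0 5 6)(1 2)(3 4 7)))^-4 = (0 6 5)(3 7 4)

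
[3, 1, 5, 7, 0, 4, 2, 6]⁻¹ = [4, 1, 6, 0, 5, 2, 7, 3]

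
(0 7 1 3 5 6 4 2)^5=(0 6 1 2 5 7 4 3)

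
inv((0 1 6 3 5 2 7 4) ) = (0 4 7 2 5 3 6 1) 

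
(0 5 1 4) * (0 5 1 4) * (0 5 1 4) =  (0 4 1 5)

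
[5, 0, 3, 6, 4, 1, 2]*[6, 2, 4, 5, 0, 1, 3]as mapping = [0→1, 1→6, 2→5, 3→3, 4→0, 5→2, 6→4]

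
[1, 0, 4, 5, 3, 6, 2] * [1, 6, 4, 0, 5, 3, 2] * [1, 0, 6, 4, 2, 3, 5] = [5, 0, 3, 4, 1, 6, 2]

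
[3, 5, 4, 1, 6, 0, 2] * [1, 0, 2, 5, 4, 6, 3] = [5, 6, 4, 0, 3, 1, 2]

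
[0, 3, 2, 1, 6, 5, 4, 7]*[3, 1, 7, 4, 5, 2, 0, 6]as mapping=[0→3, 1→4, 2→7, 3→1, 4→0, 5→2, 6→5, 7→6]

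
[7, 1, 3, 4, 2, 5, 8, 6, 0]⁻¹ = [8, 1, 4, 2, 3, 5, 7, 0, 6]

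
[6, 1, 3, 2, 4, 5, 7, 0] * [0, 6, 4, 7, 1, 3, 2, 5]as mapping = [0→2, 1→6, 2→7, 3→4, 4→1, 5→3, 6→5, 7→0]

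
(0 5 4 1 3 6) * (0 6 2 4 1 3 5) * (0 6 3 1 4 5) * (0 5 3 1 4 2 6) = (1 5 2 3 6)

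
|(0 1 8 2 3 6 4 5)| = 8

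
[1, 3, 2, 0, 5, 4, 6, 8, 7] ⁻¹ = [3, 0, 2, 1, 5, 4, 6, 8, 7] 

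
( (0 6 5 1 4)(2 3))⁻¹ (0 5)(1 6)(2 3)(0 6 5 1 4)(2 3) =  (1 6)(2 3)(4 5)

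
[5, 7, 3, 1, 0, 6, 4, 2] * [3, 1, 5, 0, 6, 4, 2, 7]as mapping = [0→4, 1→7, 2→0, 3→1, 4→3, 5→2, 6→6, 7→5]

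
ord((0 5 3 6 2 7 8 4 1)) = 9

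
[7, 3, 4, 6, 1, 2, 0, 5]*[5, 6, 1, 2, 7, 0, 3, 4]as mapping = [0→4, 1→2, 2→7, 3→3, 4→6, 5→1, 6→5, 7→0]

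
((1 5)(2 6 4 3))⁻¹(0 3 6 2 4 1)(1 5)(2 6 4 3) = (0 2 4 6 3 5)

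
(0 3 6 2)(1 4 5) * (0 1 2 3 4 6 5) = (0 4)(1 6 3 5 2)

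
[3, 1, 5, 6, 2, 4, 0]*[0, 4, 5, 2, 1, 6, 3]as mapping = [0→2, 1→4, 2→6, 3→3, 4→5, 5→1, 6→0]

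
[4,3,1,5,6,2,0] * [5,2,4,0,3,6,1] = [3,0,2,6,1,4,5]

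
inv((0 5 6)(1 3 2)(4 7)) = (0 6 5)(1 2 3)(4 7)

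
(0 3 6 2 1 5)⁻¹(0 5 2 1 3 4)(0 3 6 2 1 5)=(0 1 5 6 4 3)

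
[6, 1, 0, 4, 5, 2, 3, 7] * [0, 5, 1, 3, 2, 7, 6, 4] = [6, 5, 0, 2, 7, 1, 3, 4]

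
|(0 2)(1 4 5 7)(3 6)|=4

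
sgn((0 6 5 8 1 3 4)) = 1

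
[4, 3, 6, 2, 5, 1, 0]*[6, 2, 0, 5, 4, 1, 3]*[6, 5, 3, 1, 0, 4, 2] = [0, 4, 1, 6, 5, 3, 2]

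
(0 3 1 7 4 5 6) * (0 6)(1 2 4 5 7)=(0 3 2 4 7 5)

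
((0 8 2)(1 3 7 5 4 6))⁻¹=(0 2 8)(1 6 4 5 7 3)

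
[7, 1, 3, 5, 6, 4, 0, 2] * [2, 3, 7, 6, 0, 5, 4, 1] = [1, 3, 6, 5, 4, 0, 2, 7]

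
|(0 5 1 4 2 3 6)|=7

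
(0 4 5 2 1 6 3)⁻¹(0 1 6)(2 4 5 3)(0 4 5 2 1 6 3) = (0 1 5 2)(3 4 6)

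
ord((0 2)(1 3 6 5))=4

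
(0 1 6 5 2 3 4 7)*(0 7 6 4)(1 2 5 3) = (0 2 1 4 6 3)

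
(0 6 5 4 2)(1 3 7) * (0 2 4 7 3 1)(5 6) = (0 5 7)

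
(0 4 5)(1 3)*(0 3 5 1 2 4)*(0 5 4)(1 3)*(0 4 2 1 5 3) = (0 3 1 2 4)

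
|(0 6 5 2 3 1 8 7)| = 8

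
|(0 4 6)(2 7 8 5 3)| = 15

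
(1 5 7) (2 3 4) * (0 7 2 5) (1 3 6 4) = (0 7 3 1) (2 6 4 5) 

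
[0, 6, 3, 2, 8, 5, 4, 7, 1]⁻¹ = [0, 8, 3, 2, 6, 5, 1, 7, 4]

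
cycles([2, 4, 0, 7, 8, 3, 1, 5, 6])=(0 2)(1 4 8 6)(3 7 5)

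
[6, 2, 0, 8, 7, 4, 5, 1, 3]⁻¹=[2, 7, 1, 8, 5, 6, 0, 4, 3]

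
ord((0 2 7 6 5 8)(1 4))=6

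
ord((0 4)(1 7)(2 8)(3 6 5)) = 6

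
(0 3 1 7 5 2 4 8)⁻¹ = (0 8 4 2 5 7 1 3)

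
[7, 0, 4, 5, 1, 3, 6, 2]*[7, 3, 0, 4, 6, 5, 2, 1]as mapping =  [0→1, 1→7, 2→6, 3→5, 4→3, 5→4, 6→2, 7→0]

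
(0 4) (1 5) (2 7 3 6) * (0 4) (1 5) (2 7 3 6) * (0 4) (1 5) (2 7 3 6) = (0 4) (1 5) (2 6 3 7) 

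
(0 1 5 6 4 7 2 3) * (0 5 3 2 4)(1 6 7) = (0 6)(1 3 5 7 4)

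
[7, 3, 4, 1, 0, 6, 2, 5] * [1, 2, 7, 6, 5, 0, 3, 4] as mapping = [0→4, 1→6, 2→5, 3→2, 4→1, 5→3, 6→7, 7→0] 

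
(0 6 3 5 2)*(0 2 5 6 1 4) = (0 1 4)(3 6)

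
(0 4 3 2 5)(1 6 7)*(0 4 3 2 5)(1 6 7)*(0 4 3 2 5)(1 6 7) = (0 2 4 5 3)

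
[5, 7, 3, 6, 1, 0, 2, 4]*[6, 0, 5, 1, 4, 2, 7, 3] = [2, 3, 1, 7, 0, 6, 5, 4]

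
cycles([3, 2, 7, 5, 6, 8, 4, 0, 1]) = (0 3 5 8 1 2 7)(4 6)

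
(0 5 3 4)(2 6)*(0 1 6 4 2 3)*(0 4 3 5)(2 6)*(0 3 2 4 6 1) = (0 3 1 4)(5 6)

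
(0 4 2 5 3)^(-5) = ()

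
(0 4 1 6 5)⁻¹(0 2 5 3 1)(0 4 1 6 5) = (0 3 6 4 2)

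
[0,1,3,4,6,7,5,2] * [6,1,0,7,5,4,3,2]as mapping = [0→6,1→1,2→7,3→5,4→3,5→2,6→4,7→0]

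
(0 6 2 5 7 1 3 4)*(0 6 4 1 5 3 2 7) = (0 4 6 7 5)(1 2 3)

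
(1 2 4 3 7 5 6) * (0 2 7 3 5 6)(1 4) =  (0 2 1 7 6 4 5)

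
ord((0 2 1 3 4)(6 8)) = 10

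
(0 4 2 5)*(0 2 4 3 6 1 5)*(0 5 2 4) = (0 3 6 1 2 5 4)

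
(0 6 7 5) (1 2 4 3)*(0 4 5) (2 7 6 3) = (0 3 1 7) (2 5 4) 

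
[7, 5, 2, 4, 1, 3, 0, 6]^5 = [6, 5, 2, 4, 1, 3, 7, 0]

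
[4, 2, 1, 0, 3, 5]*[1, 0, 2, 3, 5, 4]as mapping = [0→5, 1→2, 2→0, 3→1, 4→3, 5→4]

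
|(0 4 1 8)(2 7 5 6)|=4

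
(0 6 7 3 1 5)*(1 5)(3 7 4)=(0 6 4 3 5)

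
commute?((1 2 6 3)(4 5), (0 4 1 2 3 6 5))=no:(1 2 6 3)(4 5)*(0 4 1 2 3 6 5)=(0 4)(1 3 2 5), (0 4 1 2 3 6 5)*(1 2 6 3)(4 5)=(0 5)(1 6 4 2)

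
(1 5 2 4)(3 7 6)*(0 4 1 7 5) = (0 4 7 6 3 5 2 1)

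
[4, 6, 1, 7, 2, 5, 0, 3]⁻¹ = [6, 2, 4, 7, 0, 5, 1, 3]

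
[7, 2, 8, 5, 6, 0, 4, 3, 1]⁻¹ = [5, 8, 1, 7, 6, 3, 4, 0, 2]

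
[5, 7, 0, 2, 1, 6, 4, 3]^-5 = [4, 2, 6, 5, 3, 1, 7, 0]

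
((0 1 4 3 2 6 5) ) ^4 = (0 2 1 6 4 5 3) 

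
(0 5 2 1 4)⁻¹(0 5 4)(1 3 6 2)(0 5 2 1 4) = (0 5 2)(1 4 3 6)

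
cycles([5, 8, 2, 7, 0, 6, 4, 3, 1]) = (0 5 6 4)(1 8)(3 7)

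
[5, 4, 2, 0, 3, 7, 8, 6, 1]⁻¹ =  [3, 8, 2, 4, 1, 0, 7, 5, 6]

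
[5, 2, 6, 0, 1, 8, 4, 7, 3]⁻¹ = [3, 4, 1, 8, 6, 0, 2, 7, 5]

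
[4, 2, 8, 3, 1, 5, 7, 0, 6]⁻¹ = [7, 4, 1, 3, 0, 5, 8, 6, 2]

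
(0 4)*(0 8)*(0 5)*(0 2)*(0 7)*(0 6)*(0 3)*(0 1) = (0 4 8 5 2 7 6 3 1)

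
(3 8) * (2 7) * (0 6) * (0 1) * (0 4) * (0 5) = (0 6 1 4 5)(2 7)(3 8)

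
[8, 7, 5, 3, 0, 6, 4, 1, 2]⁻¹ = [4, 7, 8, 3, 6, 2, 5, 1, 0]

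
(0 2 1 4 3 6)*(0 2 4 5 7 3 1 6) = (0 4 1 5 7 3)(2 6)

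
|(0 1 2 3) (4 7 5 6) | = 4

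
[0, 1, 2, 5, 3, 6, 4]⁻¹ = [0, 1, 2, 4, 6, 3, 5]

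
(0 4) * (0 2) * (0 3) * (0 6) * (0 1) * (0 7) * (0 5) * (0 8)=(0 4 2 3 6 1 7 5 8)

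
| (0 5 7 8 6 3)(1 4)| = 6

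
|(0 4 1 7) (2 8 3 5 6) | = 20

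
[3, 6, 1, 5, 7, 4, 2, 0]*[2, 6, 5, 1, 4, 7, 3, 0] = [1, 3, 6, 7, 0, 4, 5, 2]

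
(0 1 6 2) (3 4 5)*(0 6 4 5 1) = (1 4) (2 6) (3 5) 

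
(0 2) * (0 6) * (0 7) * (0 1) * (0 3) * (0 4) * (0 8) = (0 2 6 7 1 3 4 8)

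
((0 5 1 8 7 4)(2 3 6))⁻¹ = (0 4 7 8 1 5)(2 6 3)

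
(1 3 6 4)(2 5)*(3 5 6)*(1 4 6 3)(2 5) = (1 2 3)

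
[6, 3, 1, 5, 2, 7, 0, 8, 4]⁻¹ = [6, 2, 4, 1, 8, 3, 0, 5, 7]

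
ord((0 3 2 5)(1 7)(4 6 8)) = 12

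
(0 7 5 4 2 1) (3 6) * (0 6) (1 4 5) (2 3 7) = (0 2 4 3) (1 6 7) 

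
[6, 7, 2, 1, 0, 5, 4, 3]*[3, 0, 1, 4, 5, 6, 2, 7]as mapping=[0→2, 1→7, 2→1, 3→0, 4→3, 5→6, 6→5, 7→4]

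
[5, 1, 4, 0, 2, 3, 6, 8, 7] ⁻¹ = [3, 1, 4, 5, 2, 0, 6, 8, 7] 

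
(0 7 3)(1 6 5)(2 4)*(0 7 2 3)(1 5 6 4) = (0 2 1 4 3 7)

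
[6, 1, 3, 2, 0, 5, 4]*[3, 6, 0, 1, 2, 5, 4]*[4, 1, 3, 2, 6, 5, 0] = [6, 0, 1, 4, 2, 5, 3]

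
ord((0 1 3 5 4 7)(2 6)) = 6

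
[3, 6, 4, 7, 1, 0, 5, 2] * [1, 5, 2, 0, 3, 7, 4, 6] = [0, 4, 3, 6, 5, 1, 7, 2]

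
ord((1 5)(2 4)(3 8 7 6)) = 4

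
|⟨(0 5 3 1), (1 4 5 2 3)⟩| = 720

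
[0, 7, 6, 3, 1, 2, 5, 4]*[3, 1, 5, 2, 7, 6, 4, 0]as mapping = [0→3, 1→0, 2→4, 3→2, 4→1, 5→5, 6→6, 7→7]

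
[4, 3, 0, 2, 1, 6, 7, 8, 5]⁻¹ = [2, 4, 3, 1, 0, 8, 5, 6, 7]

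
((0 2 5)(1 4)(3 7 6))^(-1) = (0 5 2)(1 4)(3 6 7)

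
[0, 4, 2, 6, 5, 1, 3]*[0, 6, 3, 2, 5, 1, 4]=[0, 5, 3, 4, 1, 6, 2]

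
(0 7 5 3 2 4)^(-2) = (0 2 5)(3 7 4)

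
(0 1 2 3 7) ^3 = (0 3 1 7 2) 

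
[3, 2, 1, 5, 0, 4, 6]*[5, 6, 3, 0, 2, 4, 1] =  [0, 3, 6, 4, 5, 2, 1]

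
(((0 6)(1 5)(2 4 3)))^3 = (0 6)(1 5)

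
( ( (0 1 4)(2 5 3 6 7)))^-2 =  (0 1 4)(2 6 5 7 3)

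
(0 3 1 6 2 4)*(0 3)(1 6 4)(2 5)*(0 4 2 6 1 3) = (0 4)(1 2 3)(5 6)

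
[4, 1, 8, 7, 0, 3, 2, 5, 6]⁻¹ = [4, 1, 6, 5, 0, 7, 8, 3, 2]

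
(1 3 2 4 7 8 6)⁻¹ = (1 6 8 7 4 2 3)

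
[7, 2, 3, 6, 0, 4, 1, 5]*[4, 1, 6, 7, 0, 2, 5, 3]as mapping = [0→3, 1→6, 2→7, 3→5, 4→4, 5→0, 6→1, 7→2]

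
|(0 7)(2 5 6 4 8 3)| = 6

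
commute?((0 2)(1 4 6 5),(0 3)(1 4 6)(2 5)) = no:(0 2)(1 4 6 5)*(0 3)(1 4 6)(2 5) = (0 5 4 1 6 2 3),(0 3)(1 4 6)(2 5)*(0 2)(1 4 6 5) = (0 3 2 1 6 4 5)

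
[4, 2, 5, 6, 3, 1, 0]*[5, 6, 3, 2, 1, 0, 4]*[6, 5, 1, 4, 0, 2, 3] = [5, 4, 6, 0, 1, 3, 2] 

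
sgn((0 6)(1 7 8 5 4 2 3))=-1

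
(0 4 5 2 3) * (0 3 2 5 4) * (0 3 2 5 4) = (0 3 2 5 4)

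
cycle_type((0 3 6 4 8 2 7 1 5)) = 9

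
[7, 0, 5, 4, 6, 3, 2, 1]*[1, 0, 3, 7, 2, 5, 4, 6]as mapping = [0→6, 1→1, 2→5, 3→2, 4→4, 5→7, 6→3, 7→0]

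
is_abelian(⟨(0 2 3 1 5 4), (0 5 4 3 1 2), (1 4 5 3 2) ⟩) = no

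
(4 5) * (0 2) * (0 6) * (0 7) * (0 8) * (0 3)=(0 2 6 7 8 3)(4 5)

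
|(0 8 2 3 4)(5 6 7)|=15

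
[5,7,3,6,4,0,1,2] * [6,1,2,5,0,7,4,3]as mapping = [0→7,1→3,2→5,3→4,4→0,5→6,6→1,7→2]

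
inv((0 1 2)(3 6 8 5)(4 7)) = (0 2 1)(3 5 8 6)(4 7)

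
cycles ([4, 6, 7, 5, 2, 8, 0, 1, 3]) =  (0 4 2 7 1 6)(3 5 8)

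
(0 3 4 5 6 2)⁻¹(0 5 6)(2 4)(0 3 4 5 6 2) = (0 5)(2 3 6)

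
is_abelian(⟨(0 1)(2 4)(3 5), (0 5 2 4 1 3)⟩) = no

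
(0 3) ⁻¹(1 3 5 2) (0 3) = (0 5 2 1) 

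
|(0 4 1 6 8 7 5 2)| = 8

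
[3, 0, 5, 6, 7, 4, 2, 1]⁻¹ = [1, 7, 6, 0, 5, 2, 3, 4]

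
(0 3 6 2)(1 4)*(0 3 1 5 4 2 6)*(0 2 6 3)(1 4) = (0 4 5 1 6 3 2)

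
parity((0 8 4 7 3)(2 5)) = odd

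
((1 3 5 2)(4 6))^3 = (1 2 5 3)(4 6)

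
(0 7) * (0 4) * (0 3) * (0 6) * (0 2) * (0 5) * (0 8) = (0 7 4 3 6 2 5 8) 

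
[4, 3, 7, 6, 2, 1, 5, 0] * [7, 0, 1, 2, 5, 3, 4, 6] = [5, 2, 6, 4, 1, 0, 3, 7]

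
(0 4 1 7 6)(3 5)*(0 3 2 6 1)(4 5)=(0 5 2 6 3 4)(1 7)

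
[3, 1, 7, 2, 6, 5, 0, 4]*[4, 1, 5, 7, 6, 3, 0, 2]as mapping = [0→7, 1→1, 2→2, 3→5, 4→0, 5→3, 6→4, 7→6]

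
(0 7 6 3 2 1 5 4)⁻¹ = (0 4 5 1 2 3 6 7)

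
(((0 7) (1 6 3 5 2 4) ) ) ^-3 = (0 7) (1 5) (2 6) (3 4) 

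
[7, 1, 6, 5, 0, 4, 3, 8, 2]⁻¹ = [4, 1, 8, 6, 5, 3, 2, 0, 7]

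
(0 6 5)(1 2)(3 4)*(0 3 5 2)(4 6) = (0 4 5 3 6 2 1)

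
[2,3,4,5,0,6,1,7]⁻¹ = [4,6,0,1,2,3,5,7]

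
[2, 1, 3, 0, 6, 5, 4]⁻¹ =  [3, 1, 0, 2, 6, 5, 4]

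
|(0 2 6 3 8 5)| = 6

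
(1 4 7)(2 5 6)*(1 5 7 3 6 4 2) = (1 2 7 5 4 3 6)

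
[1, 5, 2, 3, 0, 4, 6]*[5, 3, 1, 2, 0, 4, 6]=[3, 4, 1, 2, 5, 0, 6]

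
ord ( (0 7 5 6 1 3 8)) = 7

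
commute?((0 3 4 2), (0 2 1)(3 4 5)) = no:(0 3 4 2)*(0 2 1)(3 4 5) = (0 4 1)(3 5), (0 2 1)(3 4 5)*(0 3 4 2) = (1 3 2)(4 5)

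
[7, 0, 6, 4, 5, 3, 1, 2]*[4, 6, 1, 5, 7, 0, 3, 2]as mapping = [0→2, 1→4, 2→3, 3→7, 4→0, 5→5, 6→6, 7→1]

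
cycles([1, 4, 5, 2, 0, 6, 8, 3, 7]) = (0 1 4)(2 5 6 8 7 3)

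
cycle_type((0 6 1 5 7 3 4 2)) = 8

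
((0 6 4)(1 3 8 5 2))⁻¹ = (0 4 6)(1 2 5 8 3)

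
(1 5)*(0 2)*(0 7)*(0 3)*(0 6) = (0 2 7 3 6)(1 5)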